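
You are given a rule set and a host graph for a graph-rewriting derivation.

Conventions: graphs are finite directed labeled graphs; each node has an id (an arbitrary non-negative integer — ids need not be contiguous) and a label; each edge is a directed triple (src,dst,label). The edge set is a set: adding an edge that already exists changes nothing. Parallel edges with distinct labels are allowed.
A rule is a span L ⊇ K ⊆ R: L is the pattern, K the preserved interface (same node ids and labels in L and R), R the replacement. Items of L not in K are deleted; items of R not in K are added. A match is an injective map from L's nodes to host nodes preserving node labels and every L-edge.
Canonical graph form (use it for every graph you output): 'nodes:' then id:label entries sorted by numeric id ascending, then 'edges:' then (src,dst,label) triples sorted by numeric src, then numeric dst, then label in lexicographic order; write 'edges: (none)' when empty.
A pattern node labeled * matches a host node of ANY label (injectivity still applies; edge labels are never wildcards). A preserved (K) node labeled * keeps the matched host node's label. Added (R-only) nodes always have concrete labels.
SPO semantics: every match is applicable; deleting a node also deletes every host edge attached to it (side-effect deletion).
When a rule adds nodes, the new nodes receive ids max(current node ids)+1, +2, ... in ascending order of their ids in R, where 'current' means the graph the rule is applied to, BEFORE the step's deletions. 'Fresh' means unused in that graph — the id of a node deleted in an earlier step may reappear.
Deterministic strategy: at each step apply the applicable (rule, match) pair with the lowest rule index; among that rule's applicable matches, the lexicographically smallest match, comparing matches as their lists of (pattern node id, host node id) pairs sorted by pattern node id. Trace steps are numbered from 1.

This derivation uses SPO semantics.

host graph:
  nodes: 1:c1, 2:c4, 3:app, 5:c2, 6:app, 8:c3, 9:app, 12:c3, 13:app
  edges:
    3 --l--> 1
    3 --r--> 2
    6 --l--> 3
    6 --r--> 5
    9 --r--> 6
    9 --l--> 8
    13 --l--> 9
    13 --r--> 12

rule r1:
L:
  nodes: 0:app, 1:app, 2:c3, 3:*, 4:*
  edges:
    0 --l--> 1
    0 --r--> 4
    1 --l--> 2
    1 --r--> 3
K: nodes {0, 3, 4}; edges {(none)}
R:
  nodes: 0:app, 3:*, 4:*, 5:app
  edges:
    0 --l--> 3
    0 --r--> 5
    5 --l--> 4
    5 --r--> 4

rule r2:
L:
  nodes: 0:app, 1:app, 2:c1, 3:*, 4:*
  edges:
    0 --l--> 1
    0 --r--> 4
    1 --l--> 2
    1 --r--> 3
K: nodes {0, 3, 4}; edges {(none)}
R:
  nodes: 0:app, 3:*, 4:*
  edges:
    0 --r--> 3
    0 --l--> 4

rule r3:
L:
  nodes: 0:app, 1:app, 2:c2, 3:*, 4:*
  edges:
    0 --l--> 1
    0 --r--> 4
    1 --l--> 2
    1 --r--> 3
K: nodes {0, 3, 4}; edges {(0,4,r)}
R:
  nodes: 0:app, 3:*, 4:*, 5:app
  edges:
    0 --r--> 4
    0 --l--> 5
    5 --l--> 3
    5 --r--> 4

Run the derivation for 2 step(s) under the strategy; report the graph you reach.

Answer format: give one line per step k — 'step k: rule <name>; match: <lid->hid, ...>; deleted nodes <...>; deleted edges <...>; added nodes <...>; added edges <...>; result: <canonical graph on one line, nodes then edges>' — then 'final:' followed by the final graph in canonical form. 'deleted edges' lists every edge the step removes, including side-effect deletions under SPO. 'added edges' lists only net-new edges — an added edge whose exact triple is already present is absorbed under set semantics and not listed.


step 1: rule r1; match: 0->13, 1->9, 2->8, 3->6, 4->12; deleted nodes 8, 9; deleted edges (9,6,r); (9,8,l); (13,9,l); (13,12,r); added nodes 14; added edges (13,6,l); (13,14,r); (14,12,l); (14,12,r); result: nodes: 1:c1, 2:c4, 3:app, 5:c2, 6:app, 12:c3, 13:app, 14:app edges: (3,1,l); (3,2,r); (6,3,l); (6,5,r); (13,6,l); (13,14,r); (14,12,l); (14,12,r)
step 2: rule r2; match: 0->6, 1->3, 2->1, 3->2, 4->5; deleted nodes 1, 3; deleted edges (3,1,l); (3,2,r); (6,3,l); (6,5,r); added nodes (none); added edges (6,2,r); (6,5,l); result: nodes: 2:c4, 5:c2, 6:app, 12:c3, 13:app, 14:app edges: (6,2,r); (6,5,l); (13,6,l); (13,14,r); (14,12,l); (14,12,r)
final:
nodes: 2:c4, 5:c2, 6:app, 12:c3, 13:app, 14:app
edges: (6,2,r); (6,5,l); (13,6,l); (13,14,r); (14,12,l); (14,12,r)


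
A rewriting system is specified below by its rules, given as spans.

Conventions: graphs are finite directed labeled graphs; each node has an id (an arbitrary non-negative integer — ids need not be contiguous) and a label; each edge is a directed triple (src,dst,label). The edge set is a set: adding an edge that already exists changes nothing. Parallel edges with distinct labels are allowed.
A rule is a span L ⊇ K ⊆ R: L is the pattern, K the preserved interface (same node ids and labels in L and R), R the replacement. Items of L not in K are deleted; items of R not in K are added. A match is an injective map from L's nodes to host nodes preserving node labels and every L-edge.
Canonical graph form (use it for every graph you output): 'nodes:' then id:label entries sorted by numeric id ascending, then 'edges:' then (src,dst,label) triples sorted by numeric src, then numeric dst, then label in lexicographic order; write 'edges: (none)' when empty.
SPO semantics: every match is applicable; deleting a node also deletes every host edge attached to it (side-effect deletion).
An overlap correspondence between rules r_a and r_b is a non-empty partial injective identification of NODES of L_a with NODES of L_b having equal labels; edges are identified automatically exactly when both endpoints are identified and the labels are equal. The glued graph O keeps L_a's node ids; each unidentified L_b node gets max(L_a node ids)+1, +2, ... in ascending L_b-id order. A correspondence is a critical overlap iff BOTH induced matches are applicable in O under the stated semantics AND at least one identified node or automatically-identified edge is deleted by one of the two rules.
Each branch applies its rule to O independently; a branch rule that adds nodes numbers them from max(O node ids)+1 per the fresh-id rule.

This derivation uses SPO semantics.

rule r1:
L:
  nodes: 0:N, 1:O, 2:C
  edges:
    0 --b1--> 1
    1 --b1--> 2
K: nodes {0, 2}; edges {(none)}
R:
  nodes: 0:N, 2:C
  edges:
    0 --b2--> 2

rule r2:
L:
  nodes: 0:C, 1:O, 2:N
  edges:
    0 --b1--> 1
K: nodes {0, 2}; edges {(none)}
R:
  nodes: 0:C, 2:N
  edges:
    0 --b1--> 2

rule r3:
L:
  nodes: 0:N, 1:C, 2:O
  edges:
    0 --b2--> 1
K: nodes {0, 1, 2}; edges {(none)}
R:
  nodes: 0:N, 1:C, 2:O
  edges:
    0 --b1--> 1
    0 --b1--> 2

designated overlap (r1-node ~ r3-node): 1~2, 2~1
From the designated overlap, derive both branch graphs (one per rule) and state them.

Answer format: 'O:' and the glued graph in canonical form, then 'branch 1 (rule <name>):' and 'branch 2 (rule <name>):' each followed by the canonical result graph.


O:
nodes: 0:N, 1:O, 2:C, 3:N
edges: (0,1,b1); (1,2,b1); (3,2,b2)
branch 1 (rule r1):
nodes: 0:N, 2:C, 3:N
edges: (0,2,b2); (3,2,b2)
branch 2 (rule r3):
nodes: 0:N, 1:O, 2:C, 3:N
edges: (0,1,b1); (1,2,b1); (3,1,b1); (3,2,b1)


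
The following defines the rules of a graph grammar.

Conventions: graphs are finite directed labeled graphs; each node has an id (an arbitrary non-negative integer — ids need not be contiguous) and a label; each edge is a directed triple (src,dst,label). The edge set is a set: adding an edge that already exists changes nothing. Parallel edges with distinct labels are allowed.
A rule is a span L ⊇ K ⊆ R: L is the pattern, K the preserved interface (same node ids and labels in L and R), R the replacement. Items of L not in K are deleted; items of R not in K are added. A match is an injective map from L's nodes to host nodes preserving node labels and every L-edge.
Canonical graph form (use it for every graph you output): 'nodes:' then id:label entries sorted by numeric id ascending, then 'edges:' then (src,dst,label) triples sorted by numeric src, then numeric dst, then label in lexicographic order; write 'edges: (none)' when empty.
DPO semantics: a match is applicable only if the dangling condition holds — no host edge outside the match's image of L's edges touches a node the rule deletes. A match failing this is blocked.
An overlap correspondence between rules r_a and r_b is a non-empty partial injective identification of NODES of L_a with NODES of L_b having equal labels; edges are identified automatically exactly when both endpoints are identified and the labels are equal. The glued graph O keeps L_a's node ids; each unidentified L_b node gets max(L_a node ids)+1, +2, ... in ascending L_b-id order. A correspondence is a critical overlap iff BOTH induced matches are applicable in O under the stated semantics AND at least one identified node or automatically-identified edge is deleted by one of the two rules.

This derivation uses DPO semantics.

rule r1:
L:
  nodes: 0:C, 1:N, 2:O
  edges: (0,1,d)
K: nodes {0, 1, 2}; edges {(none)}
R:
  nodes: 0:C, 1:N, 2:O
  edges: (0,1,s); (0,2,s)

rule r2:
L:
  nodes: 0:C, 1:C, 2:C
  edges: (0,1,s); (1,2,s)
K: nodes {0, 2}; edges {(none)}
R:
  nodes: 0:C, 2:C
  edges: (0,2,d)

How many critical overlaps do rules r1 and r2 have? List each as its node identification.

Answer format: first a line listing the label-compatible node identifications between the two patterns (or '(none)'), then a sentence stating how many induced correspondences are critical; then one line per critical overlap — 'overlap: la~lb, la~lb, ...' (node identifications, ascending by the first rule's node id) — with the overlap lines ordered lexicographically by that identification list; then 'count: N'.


label-compatible node identifications between L(r1) and L(r2): 0~0, 0~1, 0~2
0 of the induced correspondences are critical overlaps of r1 and r2.
count: 0


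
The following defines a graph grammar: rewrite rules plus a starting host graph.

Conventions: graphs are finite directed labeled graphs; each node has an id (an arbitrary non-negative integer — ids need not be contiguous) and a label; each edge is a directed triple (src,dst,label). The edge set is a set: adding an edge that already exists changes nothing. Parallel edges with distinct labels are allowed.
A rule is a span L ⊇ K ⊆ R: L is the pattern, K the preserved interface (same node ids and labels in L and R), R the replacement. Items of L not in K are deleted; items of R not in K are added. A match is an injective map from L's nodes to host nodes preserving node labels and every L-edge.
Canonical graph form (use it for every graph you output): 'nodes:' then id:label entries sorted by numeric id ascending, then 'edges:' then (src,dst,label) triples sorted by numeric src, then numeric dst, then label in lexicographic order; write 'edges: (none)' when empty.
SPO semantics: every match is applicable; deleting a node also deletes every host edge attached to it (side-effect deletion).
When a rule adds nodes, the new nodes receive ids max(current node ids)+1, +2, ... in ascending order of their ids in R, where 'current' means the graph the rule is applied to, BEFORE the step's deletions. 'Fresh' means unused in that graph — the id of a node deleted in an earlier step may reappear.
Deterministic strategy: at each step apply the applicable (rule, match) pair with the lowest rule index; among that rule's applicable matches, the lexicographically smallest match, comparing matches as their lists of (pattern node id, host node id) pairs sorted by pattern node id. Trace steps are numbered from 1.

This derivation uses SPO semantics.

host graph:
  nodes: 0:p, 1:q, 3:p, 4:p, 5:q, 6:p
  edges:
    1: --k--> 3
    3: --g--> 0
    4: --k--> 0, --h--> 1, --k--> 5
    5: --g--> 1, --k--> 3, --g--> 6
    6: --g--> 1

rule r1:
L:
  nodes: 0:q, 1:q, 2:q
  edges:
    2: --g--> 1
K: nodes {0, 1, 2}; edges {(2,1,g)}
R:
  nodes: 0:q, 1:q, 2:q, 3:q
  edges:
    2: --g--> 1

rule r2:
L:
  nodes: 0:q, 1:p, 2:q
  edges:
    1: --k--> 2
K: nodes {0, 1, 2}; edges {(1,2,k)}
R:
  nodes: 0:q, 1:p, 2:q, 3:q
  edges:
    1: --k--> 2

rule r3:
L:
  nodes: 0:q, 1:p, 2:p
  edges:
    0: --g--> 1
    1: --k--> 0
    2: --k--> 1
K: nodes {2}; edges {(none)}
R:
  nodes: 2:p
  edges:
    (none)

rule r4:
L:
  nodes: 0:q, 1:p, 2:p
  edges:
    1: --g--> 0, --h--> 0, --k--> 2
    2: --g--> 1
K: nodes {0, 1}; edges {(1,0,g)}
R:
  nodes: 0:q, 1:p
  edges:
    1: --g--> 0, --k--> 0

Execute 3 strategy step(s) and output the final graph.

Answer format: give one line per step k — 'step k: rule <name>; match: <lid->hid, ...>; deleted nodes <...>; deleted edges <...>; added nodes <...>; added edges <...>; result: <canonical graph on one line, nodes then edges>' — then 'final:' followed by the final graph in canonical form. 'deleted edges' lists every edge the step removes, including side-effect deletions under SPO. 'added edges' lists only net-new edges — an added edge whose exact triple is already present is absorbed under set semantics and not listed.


step 1: rule r2; match: 0->1, 1->4, 2->5; deleted nodes (none); deleted edges (none); added nodes 7; added edges (none); result: nodes: 0:p, 1:q, 3:p, 4:p, 5:q, 6:p, 7:q edges: (1,3,k); (3,0,g); (4,0,k); (4,1,h); (4,5,k); (5,1,g); (5,3,k); (5,6,g); (6,1,g)
step 2: rule r1; match: 0->7, 1->1, 2->5; deleted nodes (none); deleted edges (none); added nodes 8; added edges (none); result: nodes: 0:p, 1:q, 3:p, 4:p, 5:q, 6:p, 7:q, 8:q edges: (1,3,k); (3,0,g); (4,0,k); (4,1,h); (4,5,k); (5,1,g); (5,3,k); (5,6,g); (6,1,g)
step 3: rule r1; match: 0->7, 1->1, 2->5; deleted nodes (none); deleted edges (none); added nodes 9; added edges (none); result: nodes: 0:p, 1:q, 3:p, 4:p, 5:q, 6:p, 7:q, 8:q, 9:q edges: (1,3,k); (3,0,g); (4,0,k); (4,1,h); (4,5,k); (5,1,g); (5,3,k); (5,6,g); (6,1,g)
final:
nodes: 0:p, 1:q, 3:p, 4:p, 5:q, 6:p, 7:q, 8:q, 9:q
edges: (1,3,k); (3,0,g); (4,0,k); (4,1,h); (4,5,k); (5,1,g); (5,3,k); (5,6,g); (6,1,g)


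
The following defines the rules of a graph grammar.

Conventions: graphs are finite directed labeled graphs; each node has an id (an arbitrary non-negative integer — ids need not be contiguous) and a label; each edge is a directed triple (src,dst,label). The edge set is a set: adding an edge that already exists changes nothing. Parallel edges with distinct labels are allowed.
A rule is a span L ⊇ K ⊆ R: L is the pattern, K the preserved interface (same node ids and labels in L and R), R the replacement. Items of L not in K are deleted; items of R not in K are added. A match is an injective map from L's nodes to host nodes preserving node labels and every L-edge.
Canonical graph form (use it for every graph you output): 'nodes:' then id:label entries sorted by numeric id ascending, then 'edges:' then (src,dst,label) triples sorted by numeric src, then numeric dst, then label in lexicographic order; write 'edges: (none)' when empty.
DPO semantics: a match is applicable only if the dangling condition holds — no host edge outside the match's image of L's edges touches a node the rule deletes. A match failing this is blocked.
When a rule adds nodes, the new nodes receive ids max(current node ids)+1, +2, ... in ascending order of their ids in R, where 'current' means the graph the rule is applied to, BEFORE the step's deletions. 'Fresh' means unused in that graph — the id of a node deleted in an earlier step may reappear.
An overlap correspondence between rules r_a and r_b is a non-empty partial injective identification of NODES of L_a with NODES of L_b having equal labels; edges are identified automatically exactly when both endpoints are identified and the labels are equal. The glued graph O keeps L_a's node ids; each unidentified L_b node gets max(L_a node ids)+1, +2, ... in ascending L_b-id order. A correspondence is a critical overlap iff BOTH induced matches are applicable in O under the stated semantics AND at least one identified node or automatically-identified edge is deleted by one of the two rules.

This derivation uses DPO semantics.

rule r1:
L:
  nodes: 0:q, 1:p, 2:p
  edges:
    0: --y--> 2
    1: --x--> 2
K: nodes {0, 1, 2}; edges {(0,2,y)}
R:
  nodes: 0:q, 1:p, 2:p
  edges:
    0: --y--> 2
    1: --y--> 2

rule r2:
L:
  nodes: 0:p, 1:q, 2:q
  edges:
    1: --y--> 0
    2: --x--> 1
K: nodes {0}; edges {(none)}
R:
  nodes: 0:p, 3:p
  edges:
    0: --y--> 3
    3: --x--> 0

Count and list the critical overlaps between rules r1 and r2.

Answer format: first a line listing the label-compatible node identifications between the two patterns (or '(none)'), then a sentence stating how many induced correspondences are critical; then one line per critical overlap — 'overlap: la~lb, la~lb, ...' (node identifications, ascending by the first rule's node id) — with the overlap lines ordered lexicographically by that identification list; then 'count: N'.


label-compatible node identifications between L(r1) and L(r2): 0~1, 0~2, 1~0, 2~0
1 of the induced correspondences is a critical overlap of r1 and r2.
overlap: 0~1, 2~0
count: 1


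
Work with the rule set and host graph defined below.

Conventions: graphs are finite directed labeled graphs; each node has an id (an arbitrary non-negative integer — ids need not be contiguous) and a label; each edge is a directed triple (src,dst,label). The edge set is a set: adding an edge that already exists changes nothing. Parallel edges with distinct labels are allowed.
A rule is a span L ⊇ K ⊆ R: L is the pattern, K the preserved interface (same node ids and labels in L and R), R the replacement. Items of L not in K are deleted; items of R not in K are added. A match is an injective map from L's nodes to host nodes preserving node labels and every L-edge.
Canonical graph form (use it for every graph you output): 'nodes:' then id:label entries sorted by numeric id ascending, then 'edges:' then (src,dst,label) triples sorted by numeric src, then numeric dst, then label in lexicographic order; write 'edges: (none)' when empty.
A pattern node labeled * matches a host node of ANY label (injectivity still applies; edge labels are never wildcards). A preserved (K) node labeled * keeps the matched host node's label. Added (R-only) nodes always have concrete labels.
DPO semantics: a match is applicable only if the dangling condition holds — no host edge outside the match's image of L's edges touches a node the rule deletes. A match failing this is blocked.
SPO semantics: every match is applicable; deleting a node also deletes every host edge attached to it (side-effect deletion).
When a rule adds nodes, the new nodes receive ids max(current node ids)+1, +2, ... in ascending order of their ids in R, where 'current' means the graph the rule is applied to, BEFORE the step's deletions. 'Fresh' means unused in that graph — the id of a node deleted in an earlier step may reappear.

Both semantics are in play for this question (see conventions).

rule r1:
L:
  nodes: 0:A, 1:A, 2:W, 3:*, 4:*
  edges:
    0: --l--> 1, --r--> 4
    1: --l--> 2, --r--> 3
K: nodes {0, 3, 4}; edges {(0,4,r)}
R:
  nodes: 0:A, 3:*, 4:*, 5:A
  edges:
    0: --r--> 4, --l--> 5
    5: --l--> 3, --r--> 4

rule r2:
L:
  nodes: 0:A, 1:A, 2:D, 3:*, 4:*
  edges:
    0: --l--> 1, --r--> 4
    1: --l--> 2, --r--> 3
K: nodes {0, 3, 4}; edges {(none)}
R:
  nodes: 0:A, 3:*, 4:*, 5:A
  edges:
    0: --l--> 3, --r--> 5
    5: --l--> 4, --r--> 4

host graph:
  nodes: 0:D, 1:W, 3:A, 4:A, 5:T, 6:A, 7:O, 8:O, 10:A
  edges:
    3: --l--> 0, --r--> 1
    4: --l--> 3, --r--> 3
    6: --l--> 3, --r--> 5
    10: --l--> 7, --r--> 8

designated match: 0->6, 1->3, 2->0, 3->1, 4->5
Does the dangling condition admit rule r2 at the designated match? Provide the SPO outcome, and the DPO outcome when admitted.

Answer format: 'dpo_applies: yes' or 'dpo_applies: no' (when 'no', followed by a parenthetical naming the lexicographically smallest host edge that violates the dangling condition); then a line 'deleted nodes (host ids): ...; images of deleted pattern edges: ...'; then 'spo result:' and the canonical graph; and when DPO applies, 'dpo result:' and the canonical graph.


dpo_applies: no
(the rule deletes node 3, which keeps host edge (4,3,l) outside the match image — the dangling condition fails, DPO blocks; SPO proceeds and side-deletes such edges)
deleted nodes (host ids): 0, 3; images of deleted pattern edges: (3,0,l); (3,1,r); (6,3,l); (6,5,r)
spo result:
nodes: 1:W, 4:A, 5:T, 6:A, 7:O, 8:O, 10:A, 11:A
edges: (6,1,l); (6,11,r); (10,7,l); (10,8,r); (11,5,l); (11,5,r)


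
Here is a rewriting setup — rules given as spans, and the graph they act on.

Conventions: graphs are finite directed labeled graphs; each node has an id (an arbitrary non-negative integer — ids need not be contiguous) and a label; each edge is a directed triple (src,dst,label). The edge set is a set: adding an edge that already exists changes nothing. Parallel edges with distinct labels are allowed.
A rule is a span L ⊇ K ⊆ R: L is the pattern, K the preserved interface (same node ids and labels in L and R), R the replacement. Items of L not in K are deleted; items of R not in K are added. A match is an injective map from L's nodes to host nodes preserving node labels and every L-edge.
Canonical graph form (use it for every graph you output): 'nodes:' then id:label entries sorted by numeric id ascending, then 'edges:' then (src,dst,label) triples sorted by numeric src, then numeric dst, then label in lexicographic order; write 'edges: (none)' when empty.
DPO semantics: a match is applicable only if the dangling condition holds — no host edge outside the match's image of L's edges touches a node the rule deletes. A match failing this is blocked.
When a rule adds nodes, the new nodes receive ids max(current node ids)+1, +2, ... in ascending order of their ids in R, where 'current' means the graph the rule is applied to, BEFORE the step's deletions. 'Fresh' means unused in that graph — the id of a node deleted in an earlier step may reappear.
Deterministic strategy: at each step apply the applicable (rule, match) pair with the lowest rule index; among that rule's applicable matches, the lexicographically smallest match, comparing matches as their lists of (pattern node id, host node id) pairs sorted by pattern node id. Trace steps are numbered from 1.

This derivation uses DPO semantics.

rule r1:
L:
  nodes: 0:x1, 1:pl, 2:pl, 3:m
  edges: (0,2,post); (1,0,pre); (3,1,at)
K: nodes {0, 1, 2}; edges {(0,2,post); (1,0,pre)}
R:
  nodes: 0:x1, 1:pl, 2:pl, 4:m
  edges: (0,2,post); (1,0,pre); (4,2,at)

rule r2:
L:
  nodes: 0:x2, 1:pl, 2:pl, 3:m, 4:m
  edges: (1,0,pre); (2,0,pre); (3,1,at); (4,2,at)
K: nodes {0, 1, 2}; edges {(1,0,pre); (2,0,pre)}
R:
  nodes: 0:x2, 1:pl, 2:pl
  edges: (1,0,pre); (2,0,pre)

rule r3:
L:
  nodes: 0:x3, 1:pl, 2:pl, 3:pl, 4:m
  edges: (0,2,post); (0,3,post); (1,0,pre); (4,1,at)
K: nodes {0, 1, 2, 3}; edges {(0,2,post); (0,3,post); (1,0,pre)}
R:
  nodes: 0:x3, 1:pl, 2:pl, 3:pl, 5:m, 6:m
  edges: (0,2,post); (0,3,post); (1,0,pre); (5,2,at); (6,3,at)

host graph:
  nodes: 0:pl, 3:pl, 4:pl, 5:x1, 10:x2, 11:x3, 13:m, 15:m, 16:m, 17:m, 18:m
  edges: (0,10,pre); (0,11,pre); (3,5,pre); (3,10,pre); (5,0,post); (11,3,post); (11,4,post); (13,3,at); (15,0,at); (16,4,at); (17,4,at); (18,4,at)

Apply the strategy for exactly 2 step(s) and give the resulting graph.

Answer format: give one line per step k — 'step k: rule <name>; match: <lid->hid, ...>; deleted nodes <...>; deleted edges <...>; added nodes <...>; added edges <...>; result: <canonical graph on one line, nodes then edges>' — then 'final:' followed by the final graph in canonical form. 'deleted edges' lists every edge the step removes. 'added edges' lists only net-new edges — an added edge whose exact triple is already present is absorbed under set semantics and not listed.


step 1: rule r1; match: 0->5, 1->3, 2->0, 3->13; deleted nodes 13; deleted edges (13,3,at); added nodes 19; added edges (19,0,at); result: nodes: 0:pl, 3:pl, 4:pl, 5:x1, 10:x2, 11:x3, 15:m, 16:m, 17:m, 18:m, 19:m edges: (0,10,pre); (0,11,pre); (3,5,pre); (3,10,pre); (5,0,post); (11,3,post); (11,4,post); (15,0,at); (16,4,at); (17,4,at); (18,4,at); (19,0,at)
step 2: rule r3; match: 0->11, 1->0, 2->3, 3->4, 4->15; deleted nodes 15; deleted edges (15,0,at); added nodes 20, 21; added edges (20,3,at); (21,4,at); result: nodes: 0:pl, 3:pl, 4:pl, 5:x1, 10:x2, 11:x3, 16:m, 17:m, 18:m, 19:m, 20:m, 21:m edges: (0,10,pre); (0,11,pre); (3,5,pre); (3,10,pre); (5,0,post); (11,3,post); (11,4,post); (16,4,at); (17,4,at); (18,4,at); (19,0,at); (20,3,at); (21,4,at)
final:
nodes: 0:pl, 3:pl, 4:pl, 5:x1, 10:x2, 11:x3, 16:m, 17:m, 18:m, 19:m, 20:m, 21:m
edges: (0,10,pre); (0,11,pre); (3,5,pre); (3,10,pre); (5,0,post); (11,3,post); (11,4,post); (16,4,at); (17,4,at); (18,4,at); (19,0,at); (20,3,at); (21,4,at)


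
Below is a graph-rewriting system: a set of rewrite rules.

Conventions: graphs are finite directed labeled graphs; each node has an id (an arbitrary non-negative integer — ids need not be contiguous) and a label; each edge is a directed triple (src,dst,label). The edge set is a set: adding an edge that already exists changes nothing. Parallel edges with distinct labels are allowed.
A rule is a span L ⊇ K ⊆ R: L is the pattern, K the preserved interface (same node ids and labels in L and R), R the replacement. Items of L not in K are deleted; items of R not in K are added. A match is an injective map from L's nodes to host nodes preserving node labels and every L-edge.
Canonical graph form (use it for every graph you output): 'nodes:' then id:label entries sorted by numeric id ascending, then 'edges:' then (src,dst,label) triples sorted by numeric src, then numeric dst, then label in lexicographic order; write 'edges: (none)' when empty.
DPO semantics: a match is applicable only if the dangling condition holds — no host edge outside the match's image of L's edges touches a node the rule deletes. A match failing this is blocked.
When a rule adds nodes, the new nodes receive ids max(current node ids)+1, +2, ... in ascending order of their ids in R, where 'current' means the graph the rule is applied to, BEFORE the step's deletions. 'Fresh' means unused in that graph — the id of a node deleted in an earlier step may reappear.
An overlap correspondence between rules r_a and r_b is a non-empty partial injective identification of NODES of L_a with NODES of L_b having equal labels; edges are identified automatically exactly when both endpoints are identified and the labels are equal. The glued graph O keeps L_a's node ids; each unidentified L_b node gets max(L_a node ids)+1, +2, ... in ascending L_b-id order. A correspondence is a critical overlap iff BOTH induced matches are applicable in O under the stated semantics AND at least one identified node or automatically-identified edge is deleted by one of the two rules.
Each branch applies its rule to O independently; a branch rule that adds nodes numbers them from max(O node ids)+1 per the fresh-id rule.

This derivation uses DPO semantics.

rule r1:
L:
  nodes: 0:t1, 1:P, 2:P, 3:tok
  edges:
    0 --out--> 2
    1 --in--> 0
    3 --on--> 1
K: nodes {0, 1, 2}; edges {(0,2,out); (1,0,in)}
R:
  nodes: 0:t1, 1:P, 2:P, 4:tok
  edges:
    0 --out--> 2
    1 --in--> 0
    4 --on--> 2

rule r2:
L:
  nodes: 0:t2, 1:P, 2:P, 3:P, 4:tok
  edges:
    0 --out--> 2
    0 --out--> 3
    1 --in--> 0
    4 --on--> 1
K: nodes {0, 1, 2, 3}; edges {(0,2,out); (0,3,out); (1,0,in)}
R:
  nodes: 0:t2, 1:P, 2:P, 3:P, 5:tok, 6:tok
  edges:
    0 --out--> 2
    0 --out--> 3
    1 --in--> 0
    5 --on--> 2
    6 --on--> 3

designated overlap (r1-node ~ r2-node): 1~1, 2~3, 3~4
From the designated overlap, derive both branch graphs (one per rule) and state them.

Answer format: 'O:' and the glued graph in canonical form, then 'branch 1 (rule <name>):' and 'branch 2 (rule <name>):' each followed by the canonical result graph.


O:
nodes: 0:t1, 1:P, 2:P, 3:tok, 4:t2, 5:P
edges: (0,2,out); (1,0,in); (1,4,in); (3,1,on); (4,2,out); (4,5,out)
branch 1 (rule r1):
nodes: 0:t1, 1:P, 2:P, 4:t2, 5:P, 6:tok
edges: (0,2,out); (1,0,in); (1,4,in); (4,2,out); (4,5,out); (6,2,on)
branch 2 (rule r2):
nodes: 0:t1, 1:P, 2:P, 4:t2, 5:P, 6:tok, 7:tok
edges: (0,2,out); (1,0,in); (1,4,in); (4,2,out); (4,5,out); (6,5,on); (7,2,on)


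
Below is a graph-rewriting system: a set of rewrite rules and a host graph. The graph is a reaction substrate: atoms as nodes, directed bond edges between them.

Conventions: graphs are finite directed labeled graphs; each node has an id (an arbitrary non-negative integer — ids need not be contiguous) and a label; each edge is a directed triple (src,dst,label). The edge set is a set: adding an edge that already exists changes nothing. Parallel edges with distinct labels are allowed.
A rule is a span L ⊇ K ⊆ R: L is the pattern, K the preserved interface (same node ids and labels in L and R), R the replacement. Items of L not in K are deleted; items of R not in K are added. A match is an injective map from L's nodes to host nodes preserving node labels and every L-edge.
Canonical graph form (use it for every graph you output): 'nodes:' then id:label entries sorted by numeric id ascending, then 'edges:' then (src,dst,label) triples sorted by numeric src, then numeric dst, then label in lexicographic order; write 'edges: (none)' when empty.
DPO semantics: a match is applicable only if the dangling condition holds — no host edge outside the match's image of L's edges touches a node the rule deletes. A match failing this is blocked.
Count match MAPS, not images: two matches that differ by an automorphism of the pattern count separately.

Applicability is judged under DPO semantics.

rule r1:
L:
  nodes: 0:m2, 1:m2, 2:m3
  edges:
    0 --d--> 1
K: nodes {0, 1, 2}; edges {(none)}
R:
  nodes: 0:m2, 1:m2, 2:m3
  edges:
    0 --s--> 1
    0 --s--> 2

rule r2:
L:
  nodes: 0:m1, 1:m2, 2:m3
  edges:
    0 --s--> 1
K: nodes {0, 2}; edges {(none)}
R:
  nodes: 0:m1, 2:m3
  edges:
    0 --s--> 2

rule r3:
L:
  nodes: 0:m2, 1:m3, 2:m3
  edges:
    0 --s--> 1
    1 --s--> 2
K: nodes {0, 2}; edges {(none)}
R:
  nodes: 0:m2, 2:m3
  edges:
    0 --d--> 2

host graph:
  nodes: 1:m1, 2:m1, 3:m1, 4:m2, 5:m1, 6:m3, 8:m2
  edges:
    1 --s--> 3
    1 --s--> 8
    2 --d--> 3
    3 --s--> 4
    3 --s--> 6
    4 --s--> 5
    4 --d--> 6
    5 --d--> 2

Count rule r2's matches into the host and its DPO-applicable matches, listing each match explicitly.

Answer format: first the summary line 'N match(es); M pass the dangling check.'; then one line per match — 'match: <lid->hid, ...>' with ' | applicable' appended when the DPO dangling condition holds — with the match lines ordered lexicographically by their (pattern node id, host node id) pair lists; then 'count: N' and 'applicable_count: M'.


2 match(es); 1 pass the dangling check.
match: 0->1, 1->8, 2->6 | applicable
match: 0->3, 1->4, 2->6
count: 2
applicable_count: 1


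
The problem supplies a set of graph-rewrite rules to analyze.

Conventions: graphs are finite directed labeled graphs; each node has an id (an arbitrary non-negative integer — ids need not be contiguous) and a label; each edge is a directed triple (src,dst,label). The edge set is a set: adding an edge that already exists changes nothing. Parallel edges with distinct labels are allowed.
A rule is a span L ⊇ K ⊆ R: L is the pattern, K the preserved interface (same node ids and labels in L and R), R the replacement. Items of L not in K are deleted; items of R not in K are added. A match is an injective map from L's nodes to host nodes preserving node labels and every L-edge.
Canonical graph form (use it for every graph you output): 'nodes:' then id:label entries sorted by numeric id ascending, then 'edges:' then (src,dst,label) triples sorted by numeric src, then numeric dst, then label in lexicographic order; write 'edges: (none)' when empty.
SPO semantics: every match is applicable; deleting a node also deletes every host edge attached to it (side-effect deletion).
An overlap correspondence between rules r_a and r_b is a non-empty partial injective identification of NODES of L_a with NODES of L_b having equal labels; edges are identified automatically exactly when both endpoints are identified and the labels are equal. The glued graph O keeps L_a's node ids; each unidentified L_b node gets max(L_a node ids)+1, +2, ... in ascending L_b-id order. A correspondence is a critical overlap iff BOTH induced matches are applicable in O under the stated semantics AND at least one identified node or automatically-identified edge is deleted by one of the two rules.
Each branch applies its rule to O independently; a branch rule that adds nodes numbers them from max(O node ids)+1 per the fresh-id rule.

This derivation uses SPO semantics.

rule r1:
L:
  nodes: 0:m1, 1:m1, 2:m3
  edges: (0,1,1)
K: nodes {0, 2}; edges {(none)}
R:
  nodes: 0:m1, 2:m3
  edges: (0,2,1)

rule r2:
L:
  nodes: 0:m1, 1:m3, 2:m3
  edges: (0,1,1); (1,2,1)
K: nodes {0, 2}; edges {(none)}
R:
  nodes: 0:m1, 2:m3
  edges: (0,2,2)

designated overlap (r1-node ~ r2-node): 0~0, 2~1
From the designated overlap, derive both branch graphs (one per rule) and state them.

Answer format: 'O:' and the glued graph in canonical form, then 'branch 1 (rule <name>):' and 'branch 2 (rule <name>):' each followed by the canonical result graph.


O:
nodes: 0:m1, 1:m1, 2:m3, 3:m3
edges: (0,1,1); (0,2,1); (2,3,1)
branch 1 (rule r1):
nodes: 0:m1, 2:m3, 3:m3
edges: (0,2,1); (2,3,1)
branch 2 (rule r2):
nodes: 0:m1, 1:m1, 3:m3
edges: (0,1,1); (0,3,2)


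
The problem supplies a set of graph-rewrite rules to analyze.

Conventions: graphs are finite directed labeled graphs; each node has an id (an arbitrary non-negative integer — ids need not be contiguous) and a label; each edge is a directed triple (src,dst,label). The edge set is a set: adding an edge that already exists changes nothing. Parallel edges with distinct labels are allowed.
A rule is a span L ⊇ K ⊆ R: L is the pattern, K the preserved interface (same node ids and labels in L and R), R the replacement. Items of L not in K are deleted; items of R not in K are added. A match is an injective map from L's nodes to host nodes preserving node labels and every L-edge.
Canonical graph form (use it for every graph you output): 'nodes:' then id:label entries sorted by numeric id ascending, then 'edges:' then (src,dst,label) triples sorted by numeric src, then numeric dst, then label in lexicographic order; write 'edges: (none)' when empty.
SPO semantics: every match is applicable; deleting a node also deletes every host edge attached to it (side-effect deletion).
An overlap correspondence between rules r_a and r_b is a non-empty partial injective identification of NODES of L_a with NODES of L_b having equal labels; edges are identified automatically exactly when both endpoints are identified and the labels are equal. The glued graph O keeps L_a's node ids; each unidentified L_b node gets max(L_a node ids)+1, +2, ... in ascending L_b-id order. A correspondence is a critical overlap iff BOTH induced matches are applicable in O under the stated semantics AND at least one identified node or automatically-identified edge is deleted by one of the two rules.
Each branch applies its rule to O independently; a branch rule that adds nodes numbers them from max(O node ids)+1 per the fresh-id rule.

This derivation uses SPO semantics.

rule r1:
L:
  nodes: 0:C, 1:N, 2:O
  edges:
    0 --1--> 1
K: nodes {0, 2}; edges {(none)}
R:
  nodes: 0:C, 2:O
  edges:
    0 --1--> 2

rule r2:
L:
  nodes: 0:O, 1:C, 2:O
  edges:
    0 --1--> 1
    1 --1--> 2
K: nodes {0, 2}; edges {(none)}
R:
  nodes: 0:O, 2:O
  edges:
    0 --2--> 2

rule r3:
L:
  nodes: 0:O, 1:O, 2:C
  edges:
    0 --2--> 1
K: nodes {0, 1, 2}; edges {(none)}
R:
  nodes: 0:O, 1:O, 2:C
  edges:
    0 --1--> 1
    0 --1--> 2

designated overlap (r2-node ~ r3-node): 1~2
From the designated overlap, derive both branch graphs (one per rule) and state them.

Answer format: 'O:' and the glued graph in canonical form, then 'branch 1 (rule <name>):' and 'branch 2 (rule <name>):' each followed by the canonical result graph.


O:
nodes: 0:O, 1:C, 2:O, 3:O, 4:O
edges: (0,1,1); (1,2,1); (3,4,2)
branch 1 (rule r2):
nodes: 0:O, 2:O, 3:O, 4:O
edges: (0,2,2); (3,4,2)
branch 2 (rule r3):
nodes: 0:O, 1:C, 2:O, 3:O, 4:O
edges: (0,1,1); (1,2,1); (3,1,1); (3,4,1)


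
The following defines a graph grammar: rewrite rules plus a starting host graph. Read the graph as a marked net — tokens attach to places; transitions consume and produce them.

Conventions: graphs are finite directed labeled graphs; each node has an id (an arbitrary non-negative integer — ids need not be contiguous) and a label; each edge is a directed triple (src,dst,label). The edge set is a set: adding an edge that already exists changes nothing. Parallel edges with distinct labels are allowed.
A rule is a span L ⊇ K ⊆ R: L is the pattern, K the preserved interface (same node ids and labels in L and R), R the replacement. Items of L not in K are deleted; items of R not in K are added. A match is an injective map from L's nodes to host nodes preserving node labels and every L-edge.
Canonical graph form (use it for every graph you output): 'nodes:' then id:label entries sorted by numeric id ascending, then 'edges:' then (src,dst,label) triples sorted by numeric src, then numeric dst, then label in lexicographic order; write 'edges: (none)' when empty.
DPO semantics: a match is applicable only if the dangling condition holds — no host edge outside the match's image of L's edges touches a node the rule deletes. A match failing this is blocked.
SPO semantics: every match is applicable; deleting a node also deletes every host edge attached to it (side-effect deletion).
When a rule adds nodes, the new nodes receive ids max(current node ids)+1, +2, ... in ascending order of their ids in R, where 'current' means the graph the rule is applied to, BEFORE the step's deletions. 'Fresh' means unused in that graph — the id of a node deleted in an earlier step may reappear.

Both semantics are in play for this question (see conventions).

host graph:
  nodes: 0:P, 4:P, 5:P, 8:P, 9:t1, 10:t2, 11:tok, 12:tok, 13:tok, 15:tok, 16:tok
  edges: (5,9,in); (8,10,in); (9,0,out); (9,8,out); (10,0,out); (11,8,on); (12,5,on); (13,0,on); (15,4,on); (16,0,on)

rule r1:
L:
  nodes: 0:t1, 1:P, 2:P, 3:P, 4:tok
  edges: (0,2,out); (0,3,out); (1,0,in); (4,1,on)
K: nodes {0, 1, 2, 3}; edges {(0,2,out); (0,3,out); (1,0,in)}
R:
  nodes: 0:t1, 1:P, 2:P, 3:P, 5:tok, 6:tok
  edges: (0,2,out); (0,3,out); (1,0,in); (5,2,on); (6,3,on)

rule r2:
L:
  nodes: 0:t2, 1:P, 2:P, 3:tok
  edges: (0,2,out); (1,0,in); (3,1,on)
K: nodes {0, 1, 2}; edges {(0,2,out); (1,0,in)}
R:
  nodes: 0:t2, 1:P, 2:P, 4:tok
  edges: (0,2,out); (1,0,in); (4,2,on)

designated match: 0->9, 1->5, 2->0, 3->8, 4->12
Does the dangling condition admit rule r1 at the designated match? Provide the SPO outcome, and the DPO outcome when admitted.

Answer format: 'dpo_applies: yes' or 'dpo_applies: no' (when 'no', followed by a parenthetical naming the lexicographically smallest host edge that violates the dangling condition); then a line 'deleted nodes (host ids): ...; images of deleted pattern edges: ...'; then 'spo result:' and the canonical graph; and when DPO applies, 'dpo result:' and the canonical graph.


dpo_applies: yes
deleted nodes (host ids): 12; images of deleted pattern edges: (12,5,on)
spo result:
nodes: 0:P, 4:P, 5:P, 8:P, 9:t1, 10:t2, 11:tok, 13:tok, 15:tok, 16:tok, 17:tok, 18:tok
edges: (5,9,in); (8,10,in); (9,0,out); (9,8,out); (10,0,out); (11,8,on); (13,0,on); (15,4,on); (16,0,on); (17,0,on); (18,8,on)
dpo result:
nodes: 0:P, 4:P, 5:P, 8:P, 9:t1, 10:t2, 11:tok, 13:tok, 15:tok, 16:tok, 17:tok, 18:tok
edges: (5,9,in); (8,10,in); (9,0,out); (9,8,out); (10,0,out); (11,8,on); (13,0,on); (15,4,on); (16,0,on); (17,0,on); (18,8,on)


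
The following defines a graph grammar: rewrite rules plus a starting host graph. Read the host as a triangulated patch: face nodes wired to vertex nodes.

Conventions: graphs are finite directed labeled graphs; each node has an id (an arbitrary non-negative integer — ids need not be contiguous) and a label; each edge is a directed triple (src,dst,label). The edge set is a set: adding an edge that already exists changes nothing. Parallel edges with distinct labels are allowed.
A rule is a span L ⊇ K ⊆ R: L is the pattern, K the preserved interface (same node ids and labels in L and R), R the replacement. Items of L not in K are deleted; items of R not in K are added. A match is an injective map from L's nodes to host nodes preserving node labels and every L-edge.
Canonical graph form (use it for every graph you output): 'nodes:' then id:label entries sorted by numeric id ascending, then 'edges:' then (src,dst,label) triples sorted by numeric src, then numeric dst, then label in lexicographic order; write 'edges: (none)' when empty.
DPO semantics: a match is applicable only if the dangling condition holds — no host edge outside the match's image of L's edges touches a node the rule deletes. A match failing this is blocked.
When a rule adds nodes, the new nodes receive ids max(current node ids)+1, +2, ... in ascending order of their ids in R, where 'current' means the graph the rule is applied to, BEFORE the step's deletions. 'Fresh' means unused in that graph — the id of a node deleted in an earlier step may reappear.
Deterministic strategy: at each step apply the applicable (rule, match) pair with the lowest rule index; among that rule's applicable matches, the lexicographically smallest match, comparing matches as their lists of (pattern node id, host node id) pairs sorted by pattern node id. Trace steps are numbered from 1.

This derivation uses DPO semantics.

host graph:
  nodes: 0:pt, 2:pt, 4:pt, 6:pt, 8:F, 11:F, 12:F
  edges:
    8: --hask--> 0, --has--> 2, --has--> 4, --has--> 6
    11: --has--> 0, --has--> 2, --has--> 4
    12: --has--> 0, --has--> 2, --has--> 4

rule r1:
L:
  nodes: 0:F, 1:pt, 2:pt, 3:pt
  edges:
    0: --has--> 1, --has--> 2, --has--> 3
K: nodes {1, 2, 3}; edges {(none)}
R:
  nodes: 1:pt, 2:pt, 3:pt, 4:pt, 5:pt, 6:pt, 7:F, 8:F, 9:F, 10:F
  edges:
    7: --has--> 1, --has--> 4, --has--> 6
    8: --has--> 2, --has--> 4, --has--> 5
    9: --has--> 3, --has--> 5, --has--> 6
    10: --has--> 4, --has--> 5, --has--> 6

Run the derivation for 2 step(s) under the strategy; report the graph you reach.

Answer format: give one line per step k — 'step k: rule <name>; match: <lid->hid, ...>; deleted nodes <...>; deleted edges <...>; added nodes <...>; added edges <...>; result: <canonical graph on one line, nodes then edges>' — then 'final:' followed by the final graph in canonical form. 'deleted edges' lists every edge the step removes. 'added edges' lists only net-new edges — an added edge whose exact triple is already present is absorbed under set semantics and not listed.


step 1: rule r1; match: 0->11, 1->0, 2->2, 3->4; deleted nodes 11; deleted edges (11,0,has); (11,2,has); (11,4,has); added nodes 13, 14, 15, 16, 17, 18, 19; added edges (16,0,has); (16,13,has); (16,15,has); (17,2,has); (17,13,has); (17,14,has); (18,4,has); (18,14,has); (18,15,has); (19,13,has); (19,14,has); (19,15,has); result: nodes: 0:pt, 2:pt, 4:pt, 6:pt, 8:F, 12:F, 13:pt, 14:pt, 15:pt, 16:F, 17:F, 18:F, 19:F edges: (8,0,hask); (8,2,has); (8,4,has); (8,6,has); (12,0,has); (12,2,has); (12,4,has); (16,0,has); (16,13,has); (16,15,has); (17,2,has); (17,13,has); (17,14,has); (18,4,has); (18,14,has); (18,15,has); (19,13,has); (19,14,has); (19,15,has)
step 2: rule r1; match: 0->12, 1->0, 2->2, 3->4; deleted nodes 12; deleted edges (12,0,has); (12,2,has); (12,4,has); added nodes 20, 21, 22, 23, 24, 25, 26; added edges (23,0,has); (23,20,has); (23,22,has); (24,2,has); (24,20,has); (24,21,has); (25,4,has); (25,21,has); (25,22,has); (26,20,has); (26,21,has); (26,22,has); result: nodes: 0:pt, 2:pt, 4:pt, 6:pt, 8:F, 13:pt, 14:pt, 15:pt, 16:F, 17:F, 18:F, 19:F, 20:pt, 21:pt, 22:pt, 23:F, 24:F, 25:F, 26:F edges: (8,0,hask); (8,2,has); (8,4,has); (8,6,has); (16,0,has); (16,13,has); (16,15,has); (17,2,has); (17,13,has); (17,14,has); (18,4,has); (18,14,has); (18,15,has); (19,13,has); (19,14,has); (19,15,has); (23,0,has); (23,20,has); (23,22,has); (24,2,has); (24,20,has); (24,21,has); (25,4,has); (25,21,has); (25,22,has); (26,20,has); (26,21,has); (26,22,has)
final:
nodes: 0:pt, 2:pt, 4:pt, 6:pt, 8:F, 13:pt, 14:pt, 15:pt, 16:F, 17:F, 18:F, 19:F, 20:pt, 21:pt, 22:pt, 23:F, 24:F, 25:F, 26:F
edges: (8,0,hask); (8,2,has); (8,4,has); (8,6,has); (16,0,has); (16,13,has); (16,15,has); (17,2,has); (17,13,has); (17,14,has); (18,4,has); (18,14,has); (18,15,has); (19,13,has); (19,14,has); (19,15,has); (23,0,has); (23,20,has); (23,22,has); (24,2,has); (24,20,has); (24,21,has); (25,4,has); (25,21,has); (25,22,has); (26,20,has); (26,21,has); (26,22,has)
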